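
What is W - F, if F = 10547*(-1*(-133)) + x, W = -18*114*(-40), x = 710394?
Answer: -2031065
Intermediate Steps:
W = 82080 (W = -2052*(-40) = 82080)
F = 2113145 (F = 10547*(-1*(-133)) + 710394 = 10547*133 + 710394 = 1402751 + 710394 = 2113145)
W - F = 82080 - 1*2113145 = 82080 - 2113145 = -2031065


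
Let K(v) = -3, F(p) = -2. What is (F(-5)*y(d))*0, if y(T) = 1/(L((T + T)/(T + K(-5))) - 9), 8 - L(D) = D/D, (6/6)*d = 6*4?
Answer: 0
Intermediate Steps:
d = 24 (d = 6*4 = 24)
L(D) = 7 (L(D) = 8 - D/D = 8 - 1*1 = 8 - 1 = 7)
y(T) = -1/2 (y(T) = 1/(7 - 9) = 1/(-2) = -1/2)
(F(-5)*y(d))*0 = -2*(-1/2)*0 = 1*0 = 0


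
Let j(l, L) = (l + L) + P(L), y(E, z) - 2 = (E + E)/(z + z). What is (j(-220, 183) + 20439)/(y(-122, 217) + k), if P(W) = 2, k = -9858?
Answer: -2213834/1069437 ≈ -2.0701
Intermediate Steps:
y(E, z) = 2 + E/z (y(E, z) = 2 + (E + E)/(z + z) = 2 + (2*E)/((2*z)) = 2 + (2*E)*(1/(2*z)) = 2 + E/z)
j(l, L) = 2 + L + l (j(l, L) = (l + L) + 2 = (L + l) + 2 = 2 + L + l)
(j(-220, 183) + 20439)/(y(-122, 217) + k) = ((2 + 183 - 220) + 20439)/((2 - 122/217) - 9858) = (-35 + 20439)/((2 - 122*1/217) - 9858) = 20404/((2 - 122/217) - 9858) = 20404/(312/217 - 9858) = 20404/(-2138874/217) = 20404*(-217/2138874) = -2213834/1069437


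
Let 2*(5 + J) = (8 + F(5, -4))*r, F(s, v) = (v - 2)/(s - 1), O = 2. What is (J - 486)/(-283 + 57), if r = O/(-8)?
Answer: 7869/3616 ≈ 2.1762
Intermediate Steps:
r = -1/4 (r = 2/(-8) = 2*(-1/8) = -1/4 ≈ -0.25000)
F(s, v) = (-2 + v)/(-1 + s)
J = -93/16 (J = -5 + ((8 + (-2 - 4)/(-1 + 5))*(-1/4))/2 = -5 + ((8 - 6/4)*(-1/4))/2 = -5 + ((8 + (1/4)*(-6))*(-1/4))/2 = -5 + ((8 - 3/2)*(-1/4))/2 = -5 + ((13/2)*(-1/4))/2 = -5 + (1/2)*(-13/8) = -5 - 13/16 = -93/16 ≈ -5.8125)
(J - 486)/(-283 + 57) = (-93/16 - 486)/(-283 + 57) = -7869/16/(-226) = -7869/16*(-1/226) = 7869/3616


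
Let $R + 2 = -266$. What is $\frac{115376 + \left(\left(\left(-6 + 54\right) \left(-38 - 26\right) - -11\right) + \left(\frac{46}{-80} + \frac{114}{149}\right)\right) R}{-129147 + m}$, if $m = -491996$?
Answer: $- \frac{1394152849}{925503070} \approx -1.5064$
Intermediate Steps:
$R = -268$ ($R = -2 - 266 = -268$)
$\frac{115376 + \left(\left(\left(-6 + 54\right) \left(-38 - 26\right) - -11\right) + \left(\frac{46}{-80} + \frac{114}{149}\right)\right) R}{-129147 + m} = \frac{115376 + \left(\left(\left(-6 + 54\right) \left(-38 - 26\right) - -11\right) + \left(\frac{46}{-80} + \frac{114}{149}\right)\right) \left(-268\right)}{-129147 - 491996} = \frac{115376 + \left(\left(48 \left(-64\right) + 11\right) + \left(46 \left(- \frac{1}{80}\right) + 114 \cdot \frac{1}{149}\right)\right) \left(-268\right)}{-621143} = \left(115376 + \left(\left(-3072 + 11\right) + \left(- \frac{23}{40} + \frac{114}{149}\right)\right) \left(-268\right)\right) \left(- \frac{1}{621143}\right) = \left(115376 + \left(-3061 + \frac{1133}{5960}\right) \left(-268\right)\right) \left(- \frac{1}{621143}\right) = \left(115376 - - \frac{1222242609}{1490}\right) \left(- \frac{1}{621143}\right) = \left(115376 + \frac{1222242609}{1490}\right) \left(- \frac{1}{621143}\right) = \frac{1394152849}{1490} \left(- \frac{1}{621143}\right) = - \frac{1394152849}{925503070}$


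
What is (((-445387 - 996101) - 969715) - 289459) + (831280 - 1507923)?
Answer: -3377305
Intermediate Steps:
(((-445387 - 996101) - 969715) - 289459) + (831280 - 1507923) = ((-1441488 - 969715) - 289459) - 676643 = (-2411203 - 289459) - 676643 = -2700662 - 676643 = -3377305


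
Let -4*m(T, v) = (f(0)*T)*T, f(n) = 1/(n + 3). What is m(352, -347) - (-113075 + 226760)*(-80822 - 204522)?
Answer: 97317966944/3 ≈ 3.2439e+10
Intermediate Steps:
f(n) = 1/(3 + n)
m(T, v) = -T²/12 (m(T, v) = -T/(3 + 0)*T/4 = -T/3*T/4 = -T²/12)
m(352, -347) - (-113075 + 226760)*(-80822 - 204522) = -1/12*352² - (-113075 + 226760)*(-80822 - 204522) = -1/12*123904 - 113685*(-285344) = -30976/3 - 1*(-32439332640) = -30976/3 + 32439332640 = 97317966944/3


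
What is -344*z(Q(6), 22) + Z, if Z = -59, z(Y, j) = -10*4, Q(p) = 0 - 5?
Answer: 13701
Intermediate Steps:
Q(p) = -5
z(Y, j) = -40
-344*z(Q(6), 22) + Z = -344*(-40) - 59 = 13760 - 59 = 13701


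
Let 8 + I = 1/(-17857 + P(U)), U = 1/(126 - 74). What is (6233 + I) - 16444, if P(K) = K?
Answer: -9488985349/928563 ≈ -10219.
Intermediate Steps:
U = 1/52 ≈ 0.019231
I = -7428556/928563 (I = -8 + 1/(-17857 + 1/52) = -8 + 1/(-928563/52) = -8 - 52/928563 = -7428556/928563 ≈ -8.0001)
(6233 + I) - 16444 = (6233 - 7428556/928563) - 16444 = 5780304623/928563 - 16444 = -9488985349/928563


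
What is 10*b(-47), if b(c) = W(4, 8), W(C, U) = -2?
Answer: -20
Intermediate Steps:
b(c) = -2
10*b(-47) = 10*(-2) = -20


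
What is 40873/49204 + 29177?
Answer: 1435665981/49204 ≈ 29178.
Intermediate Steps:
40873/49204 + 29177 = 1435665981/49204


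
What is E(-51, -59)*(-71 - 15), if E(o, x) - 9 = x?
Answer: 4300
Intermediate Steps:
E(o, x) = 9 + x
E(-51, -59)*(-71 - 15) = (9 - 59)*(-71 - 15) = -50*(-86) = 4300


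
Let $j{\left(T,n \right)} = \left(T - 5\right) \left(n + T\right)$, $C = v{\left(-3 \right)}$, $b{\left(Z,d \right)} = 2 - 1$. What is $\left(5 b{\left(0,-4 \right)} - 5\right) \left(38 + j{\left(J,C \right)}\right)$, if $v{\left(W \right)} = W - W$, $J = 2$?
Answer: $0$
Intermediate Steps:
$v{\left(W \right)} = 0$
$b{\left(Z,d \right)} = 1$
$C = 0$
$j{\left(T,n \right)} = \left(-5 + T\right) \left(T + n\right)$
$\left(5 b{\left(0,-4 \right)} - 5\right) \left(38 + j{\left(J,C \right)}\right) = \left(5 \cdot 1 - 5\right) \left(38 + \left(2^{2} - 10 - 0 + 2 \cdot 0\right)\right) = \left(5 - 5\right) \left(38 + \left(4 - 10 + 0 + 0\right)\right) = 0 \left(38 - 6\right) = 0 \cdot 32 = 0$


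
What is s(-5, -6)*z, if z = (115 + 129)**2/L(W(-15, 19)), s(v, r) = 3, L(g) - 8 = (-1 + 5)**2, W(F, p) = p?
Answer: 7442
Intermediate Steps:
L(g) = 24 (L(g) = 8 + (-1 + 5)**2 = 8 + 4**2 = 8 + 16 = 24)
z = 7442/3 (z = (115 + 129)**2/24 = 244**2*(1/24) = 59536*(1/24) = 7442/3 ≈ 2480.7)
s(-5, -6)*z = 3*(7442/3) = 7442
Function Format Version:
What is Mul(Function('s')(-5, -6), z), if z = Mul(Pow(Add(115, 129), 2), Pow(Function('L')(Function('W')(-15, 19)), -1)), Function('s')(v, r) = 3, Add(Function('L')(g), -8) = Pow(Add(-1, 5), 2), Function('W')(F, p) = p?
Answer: 7442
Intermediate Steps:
Function('L')(g) = 24 (Function('L')(g) = Add(8, Pow(Add(-1, 5), 2)) = Add(8, Pow(4, 2)) = Add(8, 16) = 24)
z = Rational(7442, 3) (z = Mul(Pow(Add(115, 129), 2), Pow(24, -1)) = Mul(Pow(244, 2), Rational(1, 24)) = Mul(59536, Rational(1, 24)) = Rational(7442, 3) ≈ 2480.7)
Mul(Function('s')(-5, -6), z) = Mul(3, Rational(7442, 3)) = 7442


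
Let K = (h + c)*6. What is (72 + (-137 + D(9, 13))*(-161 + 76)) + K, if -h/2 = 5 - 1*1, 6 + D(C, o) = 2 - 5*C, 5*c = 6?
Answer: 79206/5 ≈ 15841.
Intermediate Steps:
c = 6/5 (c = (1/5)*6 = 6/5 ≈ 1.2000)
D(C, o) = -4 - 5*C (D(C, o) = -6 + (2 - 5*C) = -4 - 5*C)
h = -8 (h = -2*(5 - 1*1) = -2*(5 - 1) = -2*4 = -8)
K = -204/5 (K = (-8 + 6/5)*6 = -34/5*6 = -204/5 ≈ -40.800)
(72 + (-137 + D(9, 13))*(-161 + 76)) + K = (72 + (-137 + (-4 - 5*9))*(-161 + 76)) - 204/5 = (72 + (-137 + (-4 - 45))*(-85)) - 204/5 = (72 + (-137 - 49)*(-85)) - 204/5 = (72 - 186*(-85)) - 204/5 = (72 + 15810) - 204/5 = 15882 - 204/5 = 79206/5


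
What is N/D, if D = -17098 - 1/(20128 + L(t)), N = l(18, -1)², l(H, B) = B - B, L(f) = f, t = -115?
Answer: 0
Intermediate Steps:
l(H, B) = 0
N = 0 (N = 0² = 0)
D = -342182275/20013 (D = -17098 - 1/(20128 - 115) = -17098 - 1/20013 = -342182275/20013 ≈ -17098.)
N/D = 0/(-342182275/20013) = 0*(-20013/342182275) = 0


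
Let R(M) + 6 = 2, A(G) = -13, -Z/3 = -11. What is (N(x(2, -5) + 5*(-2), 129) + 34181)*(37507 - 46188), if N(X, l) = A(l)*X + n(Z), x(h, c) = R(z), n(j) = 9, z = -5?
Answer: -298383332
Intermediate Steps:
Z = 33 (Z = -3*(-11) = 33)
R(M) = -4 (R(M) = -6 + 2 = -4)
x(h, c) = -4
N(X, l) = 9 - 13*X (N(X, l) = -13*X + 9 = 9 - 13*X)
(N(x(2, -5) + 5*(-2), 129) + 34181)*(37507 - 46188) = ((9 - 13*(-4 + 5*(-2))) + 34181)*(37507 - 46188) = ((9 - 13*(-4 - 10)) + 34181)*(-8681) = ((9 - 13*(-14)) + 34181)*(-8681) = ((9 + 182) + 34181)*(-8681) = (191 + 34181)*(-8681) = 34372*(-8681) = -298383332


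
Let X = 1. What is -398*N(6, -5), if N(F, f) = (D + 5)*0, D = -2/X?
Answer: 0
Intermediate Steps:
D = -2 (D = -2/1 = -2*1 = -2)
N(F, f) = 0 (N(F, f) = (-2 + 5)*0 = 3*0 = 0)
-398*N(6, -5) = -398*0 = 0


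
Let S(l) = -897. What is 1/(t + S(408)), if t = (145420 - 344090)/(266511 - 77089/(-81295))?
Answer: -10833044417/9725316280874 ≈ -0.0011139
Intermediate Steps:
t = -8075438825/10833044417 (t = -198670/(266511 - 77089*(-1/81295)) = -198670/(266511 + 77089/81295) = -198670/21666088834/81295 = -198670*81295/21666088834 = -8075438825/10833044417 ≈ -0.74545)
1/(t + S(408)) = 1/(-8075438825/10833044417 - 897) = 1/(-9725316280874/10833044417) = -10833044417/9725316280874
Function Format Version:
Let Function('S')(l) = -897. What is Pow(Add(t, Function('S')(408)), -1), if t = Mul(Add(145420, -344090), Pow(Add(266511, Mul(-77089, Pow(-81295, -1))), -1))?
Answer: Rational(-10833044417, 9725316280874) ≈ -0.0011139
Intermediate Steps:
t = Rational(-8075438825, 10833044417) (t = Mul(-198670, Pow(Add(266511, Mul(-77089, Rational(-1, 81295))), -1)) = Mul(-198670, Pow(Add(266511, Rational(77089, 81295)), -1)) = Mul(-198670, Pow(Rational(21666088834, 81295), -1)) = Mul(-198670, Rational(81295, 21666088834)) = Rational(-8075438825, 10833044417) ≈ -0.74545)
Pow(Add(t, Function('S')(408)), -1) = Pow(Add(Rational(-8075438825, 10833044417), -897), -1) = Pow(Rational(-9725316280874, 10833044417), -1) = Rational(-10833044417, 9725316280874)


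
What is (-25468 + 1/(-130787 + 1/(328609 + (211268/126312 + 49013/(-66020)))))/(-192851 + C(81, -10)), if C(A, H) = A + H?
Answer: 828583550042091281673/6271962334268839668740 ≈ 0.13211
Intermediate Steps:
(-25468 + 1/(-130787 + 1/(328609 + (211268/126312 + 49013/(-66020)))))/(-192851 + C(81, -10)) = (-25468 + 1/(-130787 + 1/(328609 + (211268/126312 + 49013/(-66020)))))/(-192851 + (81 - 10)) = (-25468 + 1/(-130787 + 1/(328609 + (211268*(1/126312) + 49013*(-1/66020)))))/(-192851 + 71) = (-25468 + 1/(-130787 + 1/(328609 + (52817/31578 - 49013/66020))))/(-192780) = (-25468 + 1/(-130787 + 1/(328609 + 969622913/1042389780)))*(-1/192780) = (-25468 + 1/(-130787 + 1/(342539632838933/1042389780)))*(-1/192780) = (-25468 + 1/(-130787 + 1042389780/342539632838933))*(-1/192780) = (-25468 + 1/(-44799730959063140491/342539632838933))*(-1/192780) = (-25468 - 342539632838933/44799730959063140491)*(-1/192780) = -1140959548407959694863721/44799730959063140491*(-1/192780) = 828583550042091281673/6271962334268839668740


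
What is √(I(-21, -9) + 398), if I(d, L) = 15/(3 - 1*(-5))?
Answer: √6398/4 ≈ 19.997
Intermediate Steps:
I(d, L) = 15/8 (I(d, L) = 15/(3 + 5) = 15/8)
√(I(-21, -9) + 398) = √(15/8 + 398) = √(3199/8) = √6398/4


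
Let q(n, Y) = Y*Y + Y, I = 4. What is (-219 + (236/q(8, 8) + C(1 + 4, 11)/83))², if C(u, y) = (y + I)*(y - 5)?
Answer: 102828607561/2232036 ≈ 46069.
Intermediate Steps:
q(n, Y) = Y + Y² (q(n, Y) = Y² + Y = Y + Y²)
C(u, y) = (-5 + y)*(4 + y) (C(u, y) = (y + 4)*(y - 5) = (4 + y)*(-5 + y) = (-5 + y)*(4 + y))
(-219 + (236/q(8, 8) + C(1 + 4, 11)/83))² = (-219 + (236/((8*(1 + 8))) + (-20 + 11² - 1*11)/83))² = (-219 + (236/((8*9)) + (-20 + 121 - 11)*(1/83)))² = (-219 + (236/72 + 90*(1/83)))² = (-219 + (236*(1/72) + 90/83))² = (-219 + (59/18 + 90/83))² = (-219 + 6517/1494)² = (-320669/1494)² = 102828607561/2232036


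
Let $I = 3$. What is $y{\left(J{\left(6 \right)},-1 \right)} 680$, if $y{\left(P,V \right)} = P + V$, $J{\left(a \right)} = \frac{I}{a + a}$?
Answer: $-510$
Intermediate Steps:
$J{\left(a \right)} = \frac{3}{2 a}$ ($J{\left(a \right)} = \frac{3}{a + a} = \frac{3}{2 a}$)
$y{\left(J{\left(6 \right)},-1 \right)} 680 = \left(\frac{3}{2 \cdot 6} - 1\right) 680 = \left(\frac{3}{2} \cdot \frac{1}{6} - 1\right) 680 = \left(\frac{1}{4} - 1\right) 680 = \left(- \frac{3}{4}\right) 680 = -510$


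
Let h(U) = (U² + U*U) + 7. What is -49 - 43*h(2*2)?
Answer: -1726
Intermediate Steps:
h(U) = 7 + 2*U² (h(U) = (U² + U²) + 7 = 2*U² + 7 = 7 + 2*U²)
-49 - 43*h(2*2) = -49 - 43*(7 + 2*(2*2)²) = -49 - 43*(7 + 2*4²) = -49 - 43*(7 + 2*16) = -49 - 43*(7 + 32) = -49 - 43*39 = -49 - 1677 = -1726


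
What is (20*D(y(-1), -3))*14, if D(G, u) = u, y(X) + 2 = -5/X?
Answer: -840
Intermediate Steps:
y(X) = -2 - 5/X
(20*D(y(-1), -3))*14 = (20*(-3))*14 = -60*14 = -840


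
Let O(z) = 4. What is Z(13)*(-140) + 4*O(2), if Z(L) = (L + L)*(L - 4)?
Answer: -32744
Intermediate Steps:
Z(L) = 2*L*(-4 + L) (Z(L) = (2*L)*(-4 + L) = 2*L*(-4 + L))
Z(13)*(-140) + 4*O(2) = (2*13*(-4 + 13))*(-140) + 4*4 = (2*13*9)*(-140) + 16 = 234*(-140) + 16 = -32760 + 16 = -32744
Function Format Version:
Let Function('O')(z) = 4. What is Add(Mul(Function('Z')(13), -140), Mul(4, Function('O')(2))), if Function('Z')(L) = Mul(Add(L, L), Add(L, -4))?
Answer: -32744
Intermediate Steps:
Function('Z')(L) = Mul(2, L, Add(-4, L)) (Function('Z')(L) = Mul(Mul(2, L), Add(-4, L)) = Mul(2, L, Add(-4, L)))
Add(Mul(Function('Z')(13), -140), Mul(4, Function('O')(2))) = Add(Mul(Mul(2, 13, Add(-4, 13)), -140), Mul(4, 4)) = Add(Mul(Mul(2, 13, 9), -140), 16) = Add(Mul(234, -140), 16) = Add(-32760, 16) = -32744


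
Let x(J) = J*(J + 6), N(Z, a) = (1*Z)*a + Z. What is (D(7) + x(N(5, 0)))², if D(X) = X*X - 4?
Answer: 10000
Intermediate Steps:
D(X) = -4 + X² (D(X) = X² - 4 = -4 + X²)
N(Z, a) = Z + Z*a (N(Z, a) = Z*a + Z = Z + Z*a)
x(J) = J*(6 + J)
(D(7) + x(N(5, 0)))² = ((-4 + 7²) + (5*(1 + 0))*(6 + 5*(1 + 0)))² = ((-4 + 49) + (5*1)*(6 + 5*1))² = (45 + 5*(6 + 5))² = (45 + 5*11)² = (45 + 55)² = 100² = 10000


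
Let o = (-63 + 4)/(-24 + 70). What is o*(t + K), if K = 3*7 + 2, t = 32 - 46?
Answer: -531/46 ≈ -11.543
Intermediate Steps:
o = -59/46 ≈ -1.2826
t = -14
K = 23 (K = 21 + 2 = 23)
o*(t + K) = -59*(-14 + 23)/46 = -59/46*9 = -531/46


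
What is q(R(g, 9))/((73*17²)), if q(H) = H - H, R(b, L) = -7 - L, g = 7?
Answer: 0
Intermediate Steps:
q(H) = 0
q(R(g, 9))/((73*17²)) = 0/((73*17²)) = 0/((73*289)) = 0/21097 = 0*(1/21097) = 0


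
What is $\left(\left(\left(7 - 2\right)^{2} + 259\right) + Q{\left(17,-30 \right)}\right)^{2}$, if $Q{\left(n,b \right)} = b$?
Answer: $64516$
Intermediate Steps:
$\left(\left(\left(7 - 2\right)^{2} + 259\right) + Q{\left(17,-30 \right)}\right)^{2} = \left(\left(\left(7 - 2\right)^{2} + 259\right) - 30\right)^{2} = \left(\left(5^{2} + 259\right) - 30\right)^{2} = \left(\left(25 + 259\right) - 30\right)^{2} = \left(284 - 30\right)^{2} = 254^{2} = 64516$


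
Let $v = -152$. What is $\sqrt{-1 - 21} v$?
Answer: $- 152 i \sqrt{22} \approx - 712.94 i$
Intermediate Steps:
$\sqrt{-1 - 21} v = \sqrt{-1 - 21} \left(-152\right) = \sqrt{-22} \left(-152\right) = i \sqrt{22} \left(-152\right) = - 152 i \sqrt{22}$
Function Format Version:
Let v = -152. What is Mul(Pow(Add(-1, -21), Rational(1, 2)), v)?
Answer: Mul(-152, I, Pow(22, Rational(1, 2))) ≈ Mul(-712.94, I)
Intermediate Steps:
Mul(Pow(Add(-1, -21), Rational(1, 2)), v) = Mul(Pow(Add(-1, -21), Rational(1, 2)), -152) = Mul(Pow(-22, Rational(1, 2)), -152) = Mul(Mul(I, Pow(22, Rational(1, 2))), -152) = Mul(-152, I, Pow(22, Rational(1, 2)))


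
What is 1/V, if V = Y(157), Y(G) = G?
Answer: 1/157 ≈ 0.0063694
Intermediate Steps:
V = 157
1/V = 1/157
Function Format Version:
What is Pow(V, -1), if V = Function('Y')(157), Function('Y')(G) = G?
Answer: Rational(1, 157) ≈ 0.0063694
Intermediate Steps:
V = 157
Pow(V, -1) = Pow(157, -1) = Rational(1, 157)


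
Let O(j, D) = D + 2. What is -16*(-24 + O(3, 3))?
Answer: 304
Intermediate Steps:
O(j, D) = 2 + D
-16*(-24 + O(3, 3)) = -16*(-24 + (2 + 3)) = -16*(-24 + 5) = -16*(-19) = 304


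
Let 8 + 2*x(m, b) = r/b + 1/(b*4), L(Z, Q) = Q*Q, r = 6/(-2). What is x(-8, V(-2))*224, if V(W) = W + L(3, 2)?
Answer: -1050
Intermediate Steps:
r = -3 (r = 6*(-½) = -3)
L(Z, Q) = Q²
V(W) = 4 + W (V(W) = W + 2² = W + 4 = 4 + W)
x(m, b) = -4 - 11/(8*b) (x(m, b) = -4 + (-3/b + 1/(b*4))/2 = -4 + (-3/b + (¼)/b)/2 = -4 + (-3/b + 1/(4*b))/2 = -4 + (-11/(4*b))/2 = -4 - 11/(8*b))
x(-8, V(-2))*224 = (-4 - 11/(8*(4 - 2)))*224 = (-4 - 11/8/2)*224 = (-4 - 11/8*½)*224 = (-4 - 11/16)*224 = -75/16*224 = -1050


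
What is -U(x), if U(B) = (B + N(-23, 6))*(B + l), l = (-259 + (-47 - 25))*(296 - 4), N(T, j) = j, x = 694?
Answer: 67170600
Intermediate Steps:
l = -96652 (l = (-259 - 72)*292 = -331*292 = -96652)
U(B) = (-96652 + B)*(6 + B) (U(B) = (B + 6)*(B - 96652) = (6 + B)*(-96652 + B) = (-96652 + B)*(6 + B))
-U(x) = -(-579912 + 694**2 - 96646*694) = -(-579912 + 481636 - 67072324) = -1*(-67170600) = 67170600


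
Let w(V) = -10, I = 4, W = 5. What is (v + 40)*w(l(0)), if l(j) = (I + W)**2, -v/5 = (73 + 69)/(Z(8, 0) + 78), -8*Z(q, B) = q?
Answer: -23700/77 ≈ -307.79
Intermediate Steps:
Z(q, B) = -q/8
v = -710/77 (v = -5*(73 + 69)/(-1/8*8 + 78) = -710/(-1 + 78) = -710/77 ≈ -9.2208)
l(j) = 81 (l(j) = (4 + 5)**2 = 9**2 = 81)
(v + 40)*w(l(0)) = (-710/77 + 40)*(-10) = (2370/77)*(-10) = -23700/77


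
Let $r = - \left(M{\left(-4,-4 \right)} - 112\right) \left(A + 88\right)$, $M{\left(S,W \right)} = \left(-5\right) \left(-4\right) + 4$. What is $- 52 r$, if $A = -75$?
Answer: $-59488$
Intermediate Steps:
$M{\left(S,W \right)} = 24$ ($M{\left(S,W \right)} = 20 + 4 = 24$)
$r = 1144$ ($r = - \left(24 - 112\right) \left(-75 + 88\right) = - \left(-88\right) 13 = \left(-1\right) \left(-1144\right) = 1144$)
$- 52 r = \left(-52\right) 1144 = -59488$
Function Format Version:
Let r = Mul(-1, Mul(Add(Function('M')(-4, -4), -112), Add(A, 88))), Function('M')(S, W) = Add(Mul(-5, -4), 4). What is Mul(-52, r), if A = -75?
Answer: -59488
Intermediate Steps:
Function('M')(S, W) = 24 (Function('M')(S, W) = Add(20, 4) = 24)
r = 1144 (r = Mul(-1, Mul(Add(24, -112), Add(-75, 88))) = Mul(-1, Mul(-88, 13)) = Mul(-1, -1144) = 1144)
Mul(-52, r) = Mul(-52, 1144) = -59488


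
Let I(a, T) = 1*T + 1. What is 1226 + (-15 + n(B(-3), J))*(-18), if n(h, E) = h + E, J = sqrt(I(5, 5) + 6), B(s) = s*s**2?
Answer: 1982 - 36*sqrt(3) ≈ 1919.6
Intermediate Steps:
I(a, T) = 1 + T (I(a, T) = T + 1 = 1 + T)
B(s) = s**3
J = 2*sqrt(3) (J = sqrt((1 + 5) + 6) = sqrt(6 + 6) = sqrt(12) = 2*sqrt(3) ≈ 3.4641)
n(h, E) = E + h
1226 + (-15 + n(B(-3), J))*(-18) = 1226 + (-15 + (2*sqrt(3) + (-3)**3))*(-18) = 1226 + (-15 + (2*sqrt(3) - 27))*(-18) = 1226 + (-15 + (-27 + 2*sqrt(3)))*(-18) = 1226 + (-42 + 2*sqrt(3))*(-18) = 1226 + (756 - 36*sqrt(3)) = 1982 - 36*sqrt(3)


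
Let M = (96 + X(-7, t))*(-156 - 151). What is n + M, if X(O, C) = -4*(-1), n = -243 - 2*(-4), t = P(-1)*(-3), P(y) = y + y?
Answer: -30935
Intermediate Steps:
P(y) = 2*y
t = 6 (t = (2*(-1))*(-3) = -2*(-3) = 6)
n = -235 (n = -243 - 1*(-8) = -243 + 8 = -235)
X(O, C) = 4
M = -30700 (M = (96 + 4)*(-156 - 151) = 100*(-307) = -30700)
n + M = -235 - 30700 = -30935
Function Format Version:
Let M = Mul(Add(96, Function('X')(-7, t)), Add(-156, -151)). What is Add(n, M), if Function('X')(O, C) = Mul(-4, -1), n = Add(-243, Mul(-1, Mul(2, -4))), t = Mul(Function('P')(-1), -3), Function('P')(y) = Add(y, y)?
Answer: -30935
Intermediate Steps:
Function('P')(y) = Mul(2, y)
t = 6 (t = Mul(Mul(2, -1), -3) = Mul(-2, -3) = 6)
n = -235 (n = Add(-243, Mul(-1, -8)) = Add(-243, 8) = -235)
Function('X')(O, C) = 4
M = -30700 (M = Mul(Add(96, 4), Add(-156, -151)) = Mul(100, -307) = -30700)
Add(n, M) = Add(-235, -30700) = -30935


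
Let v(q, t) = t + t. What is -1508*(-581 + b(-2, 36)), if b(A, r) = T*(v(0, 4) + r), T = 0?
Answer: 876148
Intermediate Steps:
v(q, t) = 2*t
b(A, r) = 0 (b(A, r) = 0*(2*4 + r) = 0*(8 + r) = 0)
-1508*(-581 + b(-2, 36)) = -1508*(-581 + 0) = -1508*(-581) = 876148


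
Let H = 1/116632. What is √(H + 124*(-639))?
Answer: I*√269462290976858/58316 ≈ 281.49*I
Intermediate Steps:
H = 1/116632 ≈ 8.5740e-6
√(H + 124*(-639)) = √(1/116632 + 124*(-639)) = √(1/116632 - 79236) = √(-9241453151/116632) = I*√269462290976858/58316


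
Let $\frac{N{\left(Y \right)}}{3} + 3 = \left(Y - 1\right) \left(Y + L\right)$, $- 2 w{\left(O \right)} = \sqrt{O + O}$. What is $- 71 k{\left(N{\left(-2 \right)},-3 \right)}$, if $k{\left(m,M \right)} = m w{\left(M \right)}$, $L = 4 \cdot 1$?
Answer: $- \frac{1917 i \sqrt{6}}{2} \approx - 2347.8 i$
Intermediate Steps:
$w{\left(O \right)} = - \frac{\sqrt{2} \sqrt{O}}{2}$ ($w{\left(O \right)} = - \frac{\sqrt{O + O}}{2} = - \frac{\sqrt{2 O}}{2} = - \frac{\sqrt{2} \sqrt{O}}{2}$)
$L = 4$
$N{\left(Y \right)} = -9 + 3 \left(-1 + Y\right) \left(4 + Y\right)$ ($N{\left(Y \right)} = -9 + 3 \left(Y - 1\right) \left(Y + 4\right) = -9 + 3 \left(-1 + Y\right) \left(4 + Y\right)$)
$k{\left(m,M \right)} = - \frac{m \sqrt{2} \sqrt{M}}{2}$ ($k{\left(m,M \right)} = m \left(- \frac{\sqrt{2} \sqrt{M}}{2}\right) = - \frac{m \sqrt{2} \sqrt{M}}{2}$)
$- 71 k{\left(N{\left(-2 \right)},-3 \right)} = - 71 \left(- \frac{\left(-21 + 3 \left(-2\right)^{2} + 9 \left(-2\right)\right) \sqrt{2} \sqrt{-3}}{2}\right) = - 71 \left(- \frac{\left(-21 + 3 \cdot 4 - 18\right) \sqrt{2} i \sqrt{3}}{2}\right) = - 71 \left(- \frac{\left(-21 + 12 - 18\right) \sqrt{2} i \sqrt{3}}{2}\right) = - 71 \left(\left(- \frac{1}{2}\right) \left(-27\right) \sqrt{2} i \sqrt{3}\right) = - 71 \frac{27 i \sqrt{6}}{2} = - \frac{1917 i \sqrt{6}}{2}$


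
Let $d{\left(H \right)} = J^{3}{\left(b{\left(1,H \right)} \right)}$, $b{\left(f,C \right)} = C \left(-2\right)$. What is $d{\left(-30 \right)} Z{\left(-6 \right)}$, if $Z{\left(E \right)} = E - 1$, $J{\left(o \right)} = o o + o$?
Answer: $-343195272000$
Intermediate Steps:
$b{\left(f,C \right)} = - 2 C$
$J{\left(o \right)} = o + o^{2}$ ($J{\left(o \right)} = o^{2} + o = o + o^{2}$)
$Z{\left(E \right)} = -1 + E$
$d{\left(H \right)} = - 8 H^{3} \left(1 - 2 H\right)^{3}$ ($d{\left(H \right)} = \left(- 2 H \left(1 - 2 H\right)\right)^{3} = - 8 H^{3} \left(1 - 2 H\right)^{3}$)
$d{\left(-30 \right)} Z{\left(-6 \right)} = 8 \left(-30\right)^{3} \left(-1 + 2 \left(-30\right)\right)^{3} \left(-1 - 6\right) = 8 \left(-27000\right) \left(-1 - 60\right)^{3} \left(-7\right) = 8 \left(-27000\right) \left(-61\right)^{3} \left(-7\right) = 8 \left(-27000\right) \left(-226981\right) \left(-7\right) = 49027896000 \left(-7\right) = -343195272000$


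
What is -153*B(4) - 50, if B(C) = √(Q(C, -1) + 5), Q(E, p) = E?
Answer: -509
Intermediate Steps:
B(C) = √(5 + C) (B(C) = √(C + 5) = √(5 + C))
-153*B(4) - 50 = -153*√(5 + 4) - 50 = -153*√9 - 50 = -153*3 - 50 = -459 - 50 = -509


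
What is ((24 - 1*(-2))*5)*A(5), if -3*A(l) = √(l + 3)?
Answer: -260*√2/3 ≈ -122.57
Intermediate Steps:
A(l) = -√(3 + l)/3 (A(l) = -√(l + 3)/3 = -√(3 + l)/3)
((24 - 1*(-2))*5)*A(5) = ((24 - 1*(-2))*5)*(-√(3 + 5)/3) = ((24 + 2)*5)*(-2*√2/3) = (26*5)*(-2*√2/3) = 130*(-2*√2/3) = -260*√2/3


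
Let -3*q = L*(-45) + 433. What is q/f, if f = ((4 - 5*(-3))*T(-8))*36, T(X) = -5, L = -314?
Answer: 14563/10260 ≈ 1.4194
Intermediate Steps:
f = -3420 (f = ((4 - 5*(-3))*(-5))*36 = ((4 + 15)*(-5))*36 = (19*(-5))*36 = -95*36 = -3420)
q = -14563/3 (q = -(-314*(-45) + 433)/3 = -(14130 + 433)/3 = -⅓*14563 = -14563/3 ≈ -4854.3)
q/f = -14563/3/(-3420) = -14563/3*(-1/3420) = 14563/10260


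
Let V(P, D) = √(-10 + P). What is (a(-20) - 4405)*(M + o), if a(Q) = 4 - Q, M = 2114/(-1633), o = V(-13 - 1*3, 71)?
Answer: 9261434/1633 - 4381*I*√26 ≈ 5671.4 - 22339.0*I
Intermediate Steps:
o = I*√26 (o = √(-10 + (-13 - 1*3)) = √(-10 + (-13 - 3)) = √(-10 - 16) = √(-26) = I*√26 ≈ 5.099*I)
M = -2114/1633 (M = 2114*(-1/1633) = -2114/1633 ≈ -1.2945)
(a(-20) - 4405)*(M + o) = ((4 - 1*(-20)) - 4405)*(-2114/1633 + I*√26) = ((4 + 20) - 4405)*(-2114/1633 + I*√26) = (24 - 4405)*(-2114/1633 + I*√26) = -4381*(-2114/1633 + I*√26) = 9261434/1633 - 4381*I*√26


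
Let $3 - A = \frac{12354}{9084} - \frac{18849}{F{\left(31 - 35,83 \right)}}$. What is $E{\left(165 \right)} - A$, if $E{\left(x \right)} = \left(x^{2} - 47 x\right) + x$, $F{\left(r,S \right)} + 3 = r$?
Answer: $\frac{236611735}{10598} \approx 22326.0$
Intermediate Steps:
$F{\left(r,S \right)} = -3 + r$
$E{\left(x \right)} = x^{2} - 46 x$
$A = - \frac{28520005}{10598}$ ($A = 3 - \left(\frac{12354}{9084} - \frac{18849}{-3 + \left(31 - 35\right)}\right) = 3 - \left(12354 \cdot \frac{1}{9084} - \frac{18849}{-3 - 4}\right) = 3 - \left(\frac{2059}{1514} - \frac{18849}{-7}\right) = 3 - \left(\frac{2059}{1514} - - \frac{18849}{7}\right) = 3 - \left(\frac{2059}{1514} + \frac{18849}{7}\right) = 3 - \frac{28551799}{10598} = - \frac{28520005}{10598} \approx -2691.1$)
$E{\left(165 \right)} - A = 165 \left(-46 + 165\right) - - \frac{28520005}{10598} = 165 \cdot 119 + \frac{28520005}{10598} = 19635 + \frac{28520005}{10598} = \frac{236611735}{10598}$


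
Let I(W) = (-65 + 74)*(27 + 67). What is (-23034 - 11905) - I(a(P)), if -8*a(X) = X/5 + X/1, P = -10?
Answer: -35785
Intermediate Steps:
a(X) = -3*X/20 (a(X) = -(X/5 + X/1)/8 = -(X*(1/5) + X*1)/8 = -(X/5 + X)/8 = -3*X/20)
I(W) = 846 (I(W) = 9*94 = 846)
(-23034 - 11905) - I(a(P)) = (-23034 - 11905) - 1*846 = -34939 - 846 = -35785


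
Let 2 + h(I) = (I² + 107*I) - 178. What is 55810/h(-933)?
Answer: 27905/385239 ≈ 0.072435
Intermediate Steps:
h(I) = -180 + I² + 107*I (h(I) = -2 + ((I² + 107*I) - 178) = -2 + (-178 + I² + 107*I) = -180 + I² + 107*I)
55810/h(-933) = 55810/(-180 + (-933)² + 107*(-933)) = 55810/(-180 + 870489 - 99831) = 55810/770478 = 55810*(1/770478) = 27905/385239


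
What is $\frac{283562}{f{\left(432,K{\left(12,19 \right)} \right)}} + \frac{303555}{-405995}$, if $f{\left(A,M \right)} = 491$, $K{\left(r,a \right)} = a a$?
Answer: $\frac{22995141737}{39868709} \approx 576.77$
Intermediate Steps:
$K{\left(r,a \right)} = a^{2}$
$\frac{283562}{f{\left(432,K{\left(12,19 \right)} \right)}} + \frac{303555}{-405995} = \frac{283562}{491} + \frac{303555}{-405995} = 283562 \cdot \frac{1}{491} + 303555 \left(- \frac{1}{405995}\right) = \frac{283562}{491} - \frac{60711}{81199} = \frac{22995141737}{39868709}$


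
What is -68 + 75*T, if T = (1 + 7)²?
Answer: 4732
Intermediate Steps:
T = 64 (T = 8² = 64)
-68 + 75*T = -68 + 75*64 = -68 + 4800 = 4732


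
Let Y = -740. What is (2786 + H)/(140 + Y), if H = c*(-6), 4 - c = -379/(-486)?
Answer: -224101/48600 ≈ -4.6111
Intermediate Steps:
c = 1565/486 (c = 4 - (-379)/(-486) = 4 - (-379)*(-1)/486 = 4 - 1*379/486 = 4 - 379/486 = 1565/486 ≈ 3.2202)
H = -1565/81 (H = (1565/486)*(-6) = -1565/81 ≈ -19.321)
(2786 + H)/(140 + Y) = (2786 - 1565/81)/(140 - 740) = (224101/81)/(-600) = (224101/81)*(-1/600) = -224101/48600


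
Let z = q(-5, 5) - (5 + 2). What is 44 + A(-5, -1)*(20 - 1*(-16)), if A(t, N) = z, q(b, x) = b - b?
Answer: -208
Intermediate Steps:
q(b, x) = 0
z = -7 (z = 0 - (5 + 2) = 0 - 1*7 = 0 - 7 = -7)
A(t, N) = -7
44 + A(-5, -1)*(20 - 1*(-16)) = 44 - 7*(20 - 1*(-16)) = 44 - 7*(20 + 16) = 44 - 7*36 = 44 - 252 = -208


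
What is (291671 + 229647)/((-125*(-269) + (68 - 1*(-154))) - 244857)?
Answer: -260659/105505 ≈ -2.4706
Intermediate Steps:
(291671 + 229647)/((-125*(-269) + (68 - 1*(-154))) - 244857) = 521318/((33625 + (68 + 154)) - 244857) = 521318/((33625 + 222) - 244857) = 521318/(33847 - 244857) = 521318/(-211010) = 521318*(-1/211010) = -260659/105505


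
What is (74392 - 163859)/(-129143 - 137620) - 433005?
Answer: -16501374764/38109 ≈ -4.3300e+5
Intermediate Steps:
(74392 - 163859)/(-129143 - 137620) - 433005 = -89467/(-266763) - 433005 = -89467*(-1/266763) - 433005 = 12781/38109 - 433005 = -16501374764/38109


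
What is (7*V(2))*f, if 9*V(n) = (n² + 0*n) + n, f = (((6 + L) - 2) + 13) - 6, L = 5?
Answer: 224/3 ≈ 74.667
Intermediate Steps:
f = 16 (f = (((6 + 5) - 2) + 13) - 6 = ((11 - 2) + 13) - 6 = (9 + 13) - 6 = 22 - 6 = 16)
V(n) = n/9 + n²/9 (V(n) = ((n² + 0*n) + n)/9 = ((n² + 0) + n)/9 = (n² + n)/9 = (n + n²)/9 = n/9 + n²/9)
(7*V(2))*f = (7*((⅑)*2*(1 + 2)))*16 = (7*((⅑)*2*3))*16 = (7*(⅔))*16 = (14/3)*16 = 224/3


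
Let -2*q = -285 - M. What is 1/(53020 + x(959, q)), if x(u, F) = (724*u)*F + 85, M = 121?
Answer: 1/140999253 ≈ 7.0922e-9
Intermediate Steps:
q = 203 (q = -(-285 - 1*121)/2 = -(-285 - 121)/2 = -½*(-406) = 203)
x(u, F) = 85 + 724*F*u (x(u, F) = 724*F*u + 85 = 85 + 724*F*u)
1/(53020 + x(959, q)) = 1/(53020 + (85 + 724*203*959)) = 1/(53020 + (85 + 140946148)) = 1/(53020 + 140946233) = 1/140999253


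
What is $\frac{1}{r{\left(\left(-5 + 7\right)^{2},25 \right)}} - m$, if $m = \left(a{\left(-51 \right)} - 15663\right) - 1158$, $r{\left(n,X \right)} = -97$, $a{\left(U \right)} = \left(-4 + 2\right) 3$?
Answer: $\frac{1632218}{97} \approx 16827.0$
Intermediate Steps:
$a{\left(U \right)} = -6$ ($a{\left(U \right)} = \left(-2\right) 3 = -6$)
$m = -16827$ ($m = \left(-6 - 15663\right) - 1158 = -15669 - 1158 = -16827$)
$\frac{1}{r{\left(\left(-5 + 7\right)^{2},25 \right)}} - m = \frac{1}{-97} - -16827 = - \frac{1}{97} + 16827 = \frac{1632218}{97}$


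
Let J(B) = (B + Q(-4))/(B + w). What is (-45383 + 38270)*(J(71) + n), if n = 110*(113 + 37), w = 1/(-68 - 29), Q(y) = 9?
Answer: -404113571940/3443 ≈ -1.1737e+8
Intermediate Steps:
w = -1/97 (w = 1/(-97) = -1/97 ≈ -0.010309)
J(B) = (9 + B)/(-1/97 + B) (J(B) = (B + 9)/(B - 1/97) = (9 + B)/(-1/97 + B))
n = 16500 (n = 110*150 = 16500)
(-45383 + 38270)*(J(71) + n) = (-45383 + 38270)*(97*(9 + 71)/(-1 + 97*71) + 16500) = -7113*(97*80/(-1 + 6887) + 16500) = -7113*(97*80/6886 + 16500) = -7113*(97*(1/6886)*80 + 16500) = -7113*(3880/3443 + 16500) = -7113*56813380/3443 = -404113571940/3443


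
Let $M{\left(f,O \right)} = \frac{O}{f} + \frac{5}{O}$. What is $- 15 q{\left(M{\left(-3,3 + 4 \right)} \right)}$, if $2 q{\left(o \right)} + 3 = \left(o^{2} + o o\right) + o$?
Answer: $- \frac{1375}{294} \approx -4.6769$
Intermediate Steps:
$M{\left(f,O \right)} = \frac{5}{O} + \frac{O}{f}$
$q{\left(o \right)} = - \frac{3}{2} + o^{2} + \frac{o}{2}$ ($q{\left(o \right)} = - \frac{3}{2} + \frac{\left(o^{2} + o o\right) + o}{2} = - \frac{3}{2} + \frac{\left(o^{2} + o^{2}\right) + o}{2} = - \frac{3}{2} + \frac{2 o^{2} + o}{2} = - \frac{3}{2} + \frac{o + 2 o^{2}}{2} = - \frac{3}{2} + \left(o^{2} + \frac{o}{2}\right) = - \frac{3}{2} + o^{2} + \frac{o}{2}$)
$- 15 q{\left(M{\left(-3,3 + 4 \right)} \right)} = - 15 \left(- \frac{3}{2} + \left(\frac{5}{3 + 4} + \frac{3 + 4}{-3}\right)^{2} + \frac{\frac{5}{3 + 4} + \frac{3 + 4}{-3}}{2}\right) = - 15 \left(- \frac{3}{2} + \left(\frac{5}{7} + 7 \left(- \frac{1}{3}\right)\right)^{2} + \frac{\frac{5}{7} + 7 \left(- \frac{1}{3}\right)}{2}\right) = - 15 \left(- \frac{3}{2} + \left(5 \cdot \frac{1}{7} - \frac{7}{3}\right)^{2} + \frac{5 \cdot \frac{1}{7} - \frac{7}{3}}{2}\right) = - 15 \left(- \frac{3}{2} + \left(\frac{5}{7} - \frac{7}{3}\right)^{2} + \frac{\frac{5}{7} - \frac{7}{3}}{2}\right) = - 15 \left(- \frac{3}{2} + \left(- \frac{34}{21}\right)^{2} + \frac{1}{2} \left(- \frac{34}{21}\right)\right) = - 15 \left(- \frac{3}{2} + \frac{1156}{441} - \frac{17}{21}\right) = \left(-15\right) \frac{275}{882} = - \frac{1375}{294}$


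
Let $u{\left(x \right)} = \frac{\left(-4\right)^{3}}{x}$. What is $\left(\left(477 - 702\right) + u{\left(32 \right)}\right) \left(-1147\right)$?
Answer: $260369$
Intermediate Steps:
$u{\left(x \right)} = - \frac{64}{x}$
$\left(\left(477 - 702\right) + u{\left(32 \right)}\right) \left(-1147\right) = \left(\left(477 - 702\right) - \frac{64}{32}\right) \left(-1147\right) = \left(\left(477 - 702\right) - 2\right) \left(-1147\right) = \left(-225 - 2\right) \left(-1147\right) = \left(-227\right) \left(-1147\right) = 260369$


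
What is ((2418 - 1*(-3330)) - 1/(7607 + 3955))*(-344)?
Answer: -11430840500/5781 ≈ -1.9773e+6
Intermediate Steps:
((2418 - 1*(-3330)) - 1/(7607 + 3955))*(-344) = ((2418 + 3330) - 1/11562)*(-344) = (5748 - 1*1/11562)*(-344) = (5748 - 1/11562)*(-344) = (66458375/11562)*(-344) = -11430840500/5781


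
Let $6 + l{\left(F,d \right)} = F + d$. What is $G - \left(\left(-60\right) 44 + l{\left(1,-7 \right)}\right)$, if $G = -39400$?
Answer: $-36748$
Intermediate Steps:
$l{\left(F,d \right)} = -6 + F + d$ ($l{\left(F,d \right)} = -6 + \left(F + d\right) = -6 + F + d$)
$G - \left(\left(-60\right) 44 + l{\left(1,-7 \right)}\right) = -39400 - \left(\left(-60\right) 44 - 12\right) = -39400 - \left(-2640 - 12\right) = -39400 - -2652 = -39400 + 2652 = -36748$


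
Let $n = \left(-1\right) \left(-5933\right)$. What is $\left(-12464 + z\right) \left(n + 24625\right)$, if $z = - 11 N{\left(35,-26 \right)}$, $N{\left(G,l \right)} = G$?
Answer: $-392639742$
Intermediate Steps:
$n = 5933$
$z = -385$ ($z = \left(-11\right) 35 = -385$)
$\left(-12464 + z\right) \left(n + 24625\right) = \left(-12464 - 385\right) \left(5933 + 24625\right) = \left(-12849\right) 30558 = -392639742$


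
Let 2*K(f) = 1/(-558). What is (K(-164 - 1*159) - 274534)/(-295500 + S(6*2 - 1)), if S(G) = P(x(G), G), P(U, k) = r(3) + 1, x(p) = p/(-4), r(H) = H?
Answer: 7125115/7669152 ≈ 0.92906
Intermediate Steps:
x(p) = -p/4 (x(p) = p*(-¼) = -p/4)
P(U, k) = 4 (P(U, k) = 3 + 1 = 4)
S(G) = 4
K(f) = -1/1116 (K(f) = (½)/(-558) = (½)*(-1/558) = -1/1116)
(K(-164 - 1*159) - 274534)/(-295500 + S(6*2 - 1)) = (-1/1116 - 274534)/(-295500 + 4) = -306379945/1116/(-295496) = -306379945/1116*(-1/295496) = 7125115/7669152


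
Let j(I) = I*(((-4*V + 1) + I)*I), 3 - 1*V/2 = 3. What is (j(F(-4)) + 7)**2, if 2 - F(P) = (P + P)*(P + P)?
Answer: 54979463529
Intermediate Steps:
V = 0 (V = 6 - 2*3 = 6 - 6 = 0)
F(P) = 2 - 4*P**2 (F(P) = 2 - (P + P)*(P + P) = 2 - 2*P*2*P = 2 - 4*P**2)
j(I) = I**2*(1 + I) (j(I) = I*(((-4*0 + 1) + I)*I) = I*(((0 + 1) + I)*I) = I*((1 + I)*I) = I*(I*(1 + I)) = I**2*(1 + I))
(j(F(-4)) + 7)**2 = ((2 - 4*(-4)**2)**2*(1 + (2 - 4*(-4)**2)) + 7)**2 = ((2 - 4*16)**2*(1 + (2 - 4*16)) + 7)**2 = ((2 - 64)**2*(1 + (2 - 64)) + 7)**2 = ((-62)**2*(1 - 62) + 7)**2 = (3844*(-61) + 7)**2 = (-234484 + 7)**2 = (-234477)**2 = 54979463529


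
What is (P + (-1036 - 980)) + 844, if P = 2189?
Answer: 1017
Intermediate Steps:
(P + (-1036 - 980)) + 844 = (2189 + (-1036 - 980)) + 844 = (2189 - 2016) + 844 = 173 + 844 = 1017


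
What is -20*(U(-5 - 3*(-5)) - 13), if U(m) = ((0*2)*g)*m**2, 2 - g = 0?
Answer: 260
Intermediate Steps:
g = 2 (g = 2 - 1*0 = 2 + 0 = 2)
U(m) = 0 (U(m) = ((0*2)*2)*m**2 = (0*2)*m**2 = 0*m**2 = 0)
-20*(U(-5 - 3*(-5)) - 13) = -20*(0 - 13) = -20*(-13) = 260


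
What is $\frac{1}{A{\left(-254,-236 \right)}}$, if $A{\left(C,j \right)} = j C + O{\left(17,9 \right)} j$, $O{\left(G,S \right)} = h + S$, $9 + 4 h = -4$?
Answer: $\frac{1}{58587} \approx 1.7069 \cdot 10^{-5}$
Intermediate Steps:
$h = - \frac{13}{4}$ ($h = - \frac{9}{4} + \frac{1}{4} \left(-4\right) = - \frac{9}{4} - 1 = - \frac{13}{4} \approx -3.25$)
$O{\left(G,S \right)} = - \frac{13}{4} + S$
$A{\left(C,j \right)} = \frac{23 j}{4} + C j$ ($A{\left(C,j \right)} = j C + \left(- \frac{13}{4} + 9\right) j = C j + \frac{23 j}{4} = \frac{23 j}{4} + C j$)
$\frac{1}{A{\left(-254,-236 \right)}} = \frac{1}{\frac{1}{4} \left(-236\right) \left(23 + 4 \left(-254\right)\right)} = \frac{1}{\frac{1}{4} \left(-236\right) \left(23 - 1016\right)} = \frac{1}{\frac{1}{4} \left(-236\right) \left(-993\right)} = \frac{1}{58587}$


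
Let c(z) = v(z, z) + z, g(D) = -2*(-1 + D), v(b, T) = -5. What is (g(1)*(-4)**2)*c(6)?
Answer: 0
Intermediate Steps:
g(D) = 2 - 2*D
c(z) = -5 + z
(g(1)*(-4)**2)*c(6) = ((2 - 2*1)*(-4)**2)*(-5 + 6) = ((2 - 2)*16)*1 = (0*16)*1 = 0*1 = 0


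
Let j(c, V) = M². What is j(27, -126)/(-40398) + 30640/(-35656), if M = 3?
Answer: -51588151/60017962 ≈ -0.85954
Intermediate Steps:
j(c, V) = 9 (j(c, V) = 3² = 9)
j(27, -126)/(-40398) + 30640/(-35656) = 9/(-40398) + 30640/(-35656) = 9*(-1/40398) + 30640*(-1/35656) = -3/13466 - 3830/4457 = -51588151/60017962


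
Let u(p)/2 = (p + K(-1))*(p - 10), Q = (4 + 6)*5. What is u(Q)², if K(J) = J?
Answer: 15366400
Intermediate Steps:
Q = 50 (Q = 10*5 = 50)
u(p) = 2*(-1 + p)*(-10 + p) (u(p) = 2*((p - 1)*(p - 10)) = 2*((-1 + p)*(-10 + p)) = 2*(-1 + p)*(-10 + p))
u(Q)² = (20 - 22*50 + 2*50²)² = (20 - 1100 + 2*2500)² = (20 - 1100 + 5000)² = 3920² = 15366400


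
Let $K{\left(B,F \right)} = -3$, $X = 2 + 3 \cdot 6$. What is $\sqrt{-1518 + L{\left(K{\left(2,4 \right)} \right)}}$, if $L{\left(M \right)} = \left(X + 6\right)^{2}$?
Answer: $i \sqrt{842} \approx 29.017 i$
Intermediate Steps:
$X = 20$ ($X = 2 + 18 = 20$)
$L{\left(M \right)} = 676$ ($L{\left(M \right)} = \left(20 + 6\right)^{2} = 26^{2} = 676$)
$\sqrt{-1518 + L{\left(K{\left(2,4 \right)} \right)}} = \sqrt{-1518 + 676} = \sqrt{-842} = i \sqrt{842}$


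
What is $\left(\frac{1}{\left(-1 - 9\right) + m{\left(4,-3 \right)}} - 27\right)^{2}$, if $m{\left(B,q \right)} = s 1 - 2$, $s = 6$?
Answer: $\frac{26569}{36} \approx 738.03$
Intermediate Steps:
$m{\left(B,q \right)} = 4$ ($m{\left(B,q \right)} = 6 \cdot 1 - 2 = 6 - 2 = 4$)
$\left(\frac{1}{\left(-1 - 9\right) + m{\left(4,-3 \right)}} - 27\right)^{2} = \left(\frac{1}{\left(-1 - 9\right) + 4} - 27\right)^{2} = \left(\frac{1}{-10 + 4} - 27\right)^{2} = \left(\frac{1}{-6} - 27\right)^{2} = \left(- \frac{1}{6} - 27\right)^{2} = \left(- \frac{163}{6}\right)^{2} = \frac{26569}{36}$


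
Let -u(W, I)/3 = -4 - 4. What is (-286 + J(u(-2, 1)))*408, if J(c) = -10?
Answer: -120768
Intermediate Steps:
u(W, I) = 24 (u(W, I) = -3*(-4 - 4) = -3*(-8) = 24)
(-286 + J(u(-2, 1)))*408 = (-286 - 10)*408 = -296*408 = -120768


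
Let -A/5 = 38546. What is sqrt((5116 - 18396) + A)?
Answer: 3*I*sqrt(22890) ≈ 453.88*I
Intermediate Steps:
A = -192730 (A = -5*38546 = -192730)
sqrt((5116 - 18396) + A) = sqrt((5116 - 18396) - 192730) = sqrt(-13280 - 192730) = sqrt(-206010) = 3*I*sqrt(22890)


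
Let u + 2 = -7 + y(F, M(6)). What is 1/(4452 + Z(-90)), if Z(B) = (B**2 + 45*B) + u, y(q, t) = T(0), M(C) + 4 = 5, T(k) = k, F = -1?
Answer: 1/8493 ≈ 0.00011774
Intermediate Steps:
M(C) = 1 (M(C) = -4 + 5 = 1)
y(q, t) = 0
u = -9 (u = -2 + (-7 + 0) = -2 - 7 = -9)
Z(B) = -9 + B**2 + 45*B (Z(B) = (B**2 + 45*B) - 9 = -9 + B**2 + 45*B)
1/(4452 + Z(-90)) = 1/(4452 + (-9 + (-90)**2 + 45*(-90))) = 1/(4452 + (-9 + 8100 - 4050)) = 1/(4452 + 4041) = 1/8493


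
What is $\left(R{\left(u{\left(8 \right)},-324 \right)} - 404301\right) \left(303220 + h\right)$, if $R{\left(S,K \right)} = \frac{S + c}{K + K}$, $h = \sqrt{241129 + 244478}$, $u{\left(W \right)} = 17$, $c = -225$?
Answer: $- \frac{9929956203100}{81} - \frac{32748355 \sqrt{485607}}{81} \approx -1.2287 \cdot 10^{11}$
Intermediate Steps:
$h = \sqrt{485607} \approx 696.86$
$R{\left(S,K \right)} = \frac{-225 + S}{2 K}$ ($R{\left(S,K \right)} = \frac{S - 225}{K + K} = \frac{-225 + S}{2 K}$)
$\left(R{\left(u{\left(8 \right)},-324 \right)} - 404301\right) \left(303220 + h\right) = \left(\frac{-225 + 17}{2 \left(-324\right)} - 404301\right) \left(303220 + \sqrt{485607}\right) = \left(\frac{1}{2} \left(- \frac{1}{324}\right) \left(-208\right) - 404301\right) \left(303220 + \sqrt{485607}\right) = \left(\frac{26}{81} - 404301\right) \left(303220 + \sqrt{485607}\right) = - \frac{32748355 \left(303220 + \sqrt{485607}\right)}{81} = - \frac{9929956203100}{81} - \frac{32748355 \sqrt{485607}}{81}$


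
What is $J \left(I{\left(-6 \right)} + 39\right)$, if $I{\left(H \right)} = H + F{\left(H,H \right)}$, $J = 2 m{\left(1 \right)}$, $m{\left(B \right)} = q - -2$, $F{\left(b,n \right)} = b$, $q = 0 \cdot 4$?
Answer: $108$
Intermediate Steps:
$q = 0$
$m{\left(B \right)} = 2$ ($m{\left(B \right)} = 0 - -2 = 0 + 2 = 2$)
$J = 4$ ($J = 2 \cdot 2 = 4$)
$I{\left(H \right)} = 2 H$ ($I{\left(H \right)} = H + H = 2 H$)
$J \left(I{\left(-6 \right)} + 39\right) = 4 \left(2 \left(-6\right) + 39\right) = 4 \left(-12 + 39\right) = 4 \cdot 27 = 108$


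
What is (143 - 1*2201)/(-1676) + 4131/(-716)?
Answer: -1362507/300004 ≈ -4.5416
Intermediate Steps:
(143 - 1*2201)/(-1676) + 4131/(-716) = (143 - 2201)*(-1/1676) + 4131*(-1/716) = -2058*(-1/1676) - 4131/716 = 1029/838 - 4131/716 = -1362507/300004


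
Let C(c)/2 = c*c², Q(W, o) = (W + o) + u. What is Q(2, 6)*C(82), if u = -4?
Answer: 4410944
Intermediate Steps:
Q(W, o) = -4 + W + o (Q(W, o) = (W + o) - 4 = -4 + W + o)
C(c) = 2*c³ (C(c) = 2*(c*c²) = 2*c³)
Q(2, 6)*C(82) = (-4 + 2 + 6)*(2*82³) = 4*(2*551368) = 4*1102736 = 4410944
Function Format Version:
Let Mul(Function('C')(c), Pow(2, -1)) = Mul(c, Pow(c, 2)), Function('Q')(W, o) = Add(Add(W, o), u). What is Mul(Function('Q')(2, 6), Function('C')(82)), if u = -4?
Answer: 4410944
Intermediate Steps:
Function('Q')(W, o) = Add(-4, W, o) (Function('Q')(W, o) = Add(Add(W, o), -4) = Add(-4, W, o))
Function('C')(c) = Mul(2, Pow(c, 3)) (Function('C')(c) = Mul(2, Mul(c, Pow(c, 2))) = Mul(2, Pow(c, 3)))
Mul(Function('Q')(2, 6), Function('C')(82)) = Mul(Add(-4, 2, 6), Mul(2, Pow(82, 3))) = Mul(4, Mul(2, 551368)) = Mul(4, 1102736) = 4410944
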